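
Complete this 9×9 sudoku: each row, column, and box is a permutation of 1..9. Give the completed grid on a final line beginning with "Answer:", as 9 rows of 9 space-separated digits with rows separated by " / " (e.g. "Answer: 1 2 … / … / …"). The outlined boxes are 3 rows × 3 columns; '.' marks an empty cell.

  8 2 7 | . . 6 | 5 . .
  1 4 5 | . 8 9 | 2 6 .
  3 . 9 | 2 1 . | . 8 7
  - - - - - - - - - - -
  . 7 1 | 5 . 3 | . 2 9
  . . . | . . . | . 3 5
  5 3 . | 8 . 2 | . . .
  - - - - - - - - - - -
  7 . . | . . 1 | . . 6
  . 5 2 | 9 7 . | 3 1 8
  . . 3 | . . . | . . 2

Step 1. [r8c6∈{4}] only 4 remains possible at r8c6. So r8c6=4.
Step 2. [r3c7∈{4}] nothing but 4 survives at r3c7 ⇒ r3c7=4.
Step 3. [r6c9∈{1,4}] in col 9, 4 fits only at r6c9, so r6c9=4.
Step 4. [r6c3∈{6}] r6c3's peers cover all but 6, so r6c3=6.
Step 5. [r5c4∈{1,4,6,7}] across col 4, 1 lands solely at r5c4, so r5c4=1.
Step 6. [r4c1∈{4}] r4c1's peers cover all but 4. So r4c1=4.
Step 7. [r7c7∈{9}] r7c7 is down to just 9, so r7c7=9.
Step 8. [r5c5∈{4,6,9}] 4 has one home in row 5: r5c5, so r5c5=4.
Step 9. [r1c5∈{3}] nothing but 3 survives at r1c5, so r1c5=3.
Step 10. [r6c8∈{7}] r6c8 has the single candidate 7 ⇒ r6c8=7.
Step 11. [r5c3∈{8}] only 8 remains possible at r5c3 ⇒ r5c3=8.
Step 12. [r9c4∈{6}] nothing but 6 survives at r9c4, so r9c4=6.
Step 13. [r9c5∈{5}] r9c5's peers cover all but 5, so r9c5=5.
Step 14. [r9c2∈{1,8,9}] r9c2 is the only open cell in row 9 admitting 1, so r9c2=1.
Step 15. [r9c8∈{4}] r9c8 has the single candidate 4 ⇒ r9c8=4.
Step 16. [r4c5∈{6}] nothing but 6 survives at r4c5, so r4c5=6.
Step 17. [r5c2∈{9}] r5c2 is down to just 9 ⇒ r5c2=9.
Step 18. [r3c2∈{6}] nothing but 6 survives at r3c2 ⇒ r3c2=6.
Step 19. [r9c6∈{8}] r9c6 has the single candidate 8 ⇒ r9c6=8.
Step 20. [r5c1∈{2}] r5c1 has the single candidate 2 ⇒ r5c1=2.
Step 21. [r7c5∈{2}] only 2 remains possible at r7c5. So r7c5=2.
Step 22. [r7c8∈{5}] only 5 remains possible at r7c8 ⇒ r7c8=5.
Step 23. [r5c6∈{7}] only 7 remains possible at r5c6. So r5c6=7.
Step 24. [r1c4∈{4}] r1c4 has the single candidate 4, so r1c4=4.
Step 25. [r9c1∈{9}] only 9 remains possible at r9c1. So r9c1=9.
Step 26. [r2c9∈{3}] r2c9 is down to just 3. So r2c9=3.
Step 27. [r9c7∈{7}] only 7 remains possible at r9c7 ⇒ r9c7=7.
Step 28. [r1c9∈{1}] only 1 remains possible at r1c9. So r1c9=1.
Step 29. [r3c6∈{5}] nothing but 5 survives at r3c6. So r3c6=5.
Step 30. [r2c4∈{7}] r2c4 has the single candidate 7, so r2c4=7.
Step 31. [r7c4∈{3}] r7c4's peers cover all but 3 ⇒ r7c4=3.
Step 32. [r6c7∈{1}] only 1 remains possible at r6c7. So r6c7=1.
Step 33. [r1c8∈{9}] r1c8's peers cover all but 9. So r1c8=9.
Step 34. [r4c7∈{8}] nothing but 8 survives at r4c7. So r4c7=8.
Step 35. [r6c5∈{9}] r6c5 has the single candidate 9. So r6c5=9.
Step 36. [r7c3∈{4}] only 4 remains possible at r7c3, so r7c3=4.
Step 37. [r8c1∈{6}] only 6 remains possible at r8c1. So r8c1=6.
Step 38. [r5c7∈{6}] r5c7 has the single candidate 6, so r5c7=6.
Step 39. [r7c2∈{8}] r7c2 has the single candidate 8. So r7c2=8.

Answer: 8 2 7 4 3 6 5 9 1 / 1 4 5 7 8 9 2 6 3 / 3 6 9 2 1 5 4 8 7 / 4 7 1 5 6 3 8 2 9 / 2 9 8 1 4 7 6 3 5 / 5 3 6 8 9 2 1 7 4 / 7 8 4 3 2 1 9 5 6 / 6 5 2 9 7 4 3 1 8 / 9 1 3 6 5 8 7 4 2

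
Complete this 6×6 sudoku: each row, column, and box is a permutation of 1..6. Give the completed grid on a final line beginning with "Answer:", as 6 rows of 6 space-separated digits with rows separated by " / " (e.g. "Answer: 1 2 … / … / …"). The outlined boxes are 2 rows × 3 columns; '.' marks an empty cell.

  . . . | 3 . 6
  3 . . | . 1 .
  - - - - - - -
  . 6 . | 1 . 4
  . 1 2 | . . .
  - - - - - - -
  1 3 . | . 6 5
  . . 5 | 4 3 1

Step 1. [r1c5∈{2,4,5}] 4 has one home in col 5: r1c5. So r1c5=4.
Step 2. [r4c5∈{5}] r4c5 has the single candidate 5. So r4c5=5.
Step 3. [r2c2∈{2,4,5}] across col 2, 4 lands solely at r2c2. So r2c2=4.
Step 4. [r6c2∈{2}] only 2 remains possible at r6c2 ⇒ r6c2=2.
Step 5. [r1c1∈{2,5}] 2 has one home in row 1: r1c1 ⇒ r1c1=2.
Step 6. [r2c6∈{2}] r2c6 has the single candidate 2, so r2c6=2.
Step 7. [r3c5∈{2}] r3c5 has the single candidate 2 ⇒ r3c5=2.
Step 8. [r5c4∈{2}] nothing but 2 survives at r5c4 ⇒ r5c4=2.
Step 9. [r1c2∈{5}] only 5 remains possible at r1c2 ⇒ r1c2=5.
Step 10. [r2c3∈{6}] r2c3 is down to just 6. So r2c3=6.
Step 11. [r1c3∈{1}] r1c3's peers cover all but 1. So r1c3=1.
Step 12. [r3c3∈{3}] only 3 remains possible at r3c3 ⇒ r3c3=3.
Step 13. [r3c1∈{5}] nothing but 5 survives at r3c1, so r3c1=5.
Step 14. [r2c4∈{5}] only 5 remains possible at r2c4. So r2c4=5.
Step 15. [r4c4∈{6}] r4c4's peers cover all but 6. So r4c4=6.
Step 16. [r5c3∈{4}] nothing but 4 survives at r5c3. So r5c3=4.
Step 17. [r4c1∈{4}] r4c1 has the single candidate 4. So r4c1=4.
Step 18. [r4c6∈{3}] r4c6 is down to just 3 ⇒ r4c6=3.
Step 19. [r6c1∈{6}] nothing but 6 survives at r6c1 ⇒ r6c1=6.

Answer: 2 5 1 3 4 6 / 3 4 6 5 1 2 / 5 6 3 1 2 4 / 4 1 2 6 5 3 / 1 3 4 2 6 5 / 6 2 5 4 3 1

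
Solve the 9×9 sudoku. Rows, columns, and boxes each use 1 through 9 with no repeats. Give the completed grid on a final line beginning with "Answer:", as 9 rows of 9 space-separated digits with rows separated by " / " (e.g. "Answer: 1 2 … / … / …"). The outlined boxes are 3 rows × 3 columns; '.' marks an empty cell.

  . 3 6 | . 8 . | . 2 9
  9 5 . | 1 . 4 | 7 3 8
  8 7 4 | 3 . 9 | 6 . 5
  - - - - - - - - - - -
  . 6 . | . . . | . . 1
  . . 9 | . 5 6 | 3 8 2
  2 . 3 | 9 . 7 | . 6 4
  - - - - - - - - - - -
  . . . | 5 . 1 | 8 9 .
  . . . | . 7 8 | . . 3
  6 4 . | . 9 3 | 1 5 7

Step 1. [r5c1∈{1,4,7}] row 5 places 7 nowhere but r5c1. So r5c1=7.
Step 2. [r7c2∈{2}] r7c2 has the single candidate 2. So r7c2=2.
Step 3. [r4c4∈{2,4,8}] across col 4, 8 lands solely at r4c4 ⇒ r4c4=8.
Step 4. [r8c3∈{1,5}] r8c3 is the only open cell in col 3 admitting 1 ⇒ r8c3=1.
Step 5. [r7c5∈{4,6}] across row 7, 4 lands solely at r7c5. So r7c5=4.
Step 6. [r3c5∈{2}] r3c5 has the single candidate 2. So r3c5=2.
Step 7. [r4c3∈{5}] r4c3's peers cover all but 5, so r4c3=5.
Step 8. [r8c7∈{2,4}] across col 7, 2 lands solely at r8c7, so r8c7=2.
Step 9. [r6c5∈{1}] r6c5 is down to just 1 ⇒ r6c5=1.
Step 10. [r8c4∈{6}] r8c4 has the single candidate 6 ⇒ r8c4=6.
Step 11. [r1c4∈{7}] only 7 remains possible at r1c4. So r1c4=7.
Step 12. [r1c1∈{1}] nothing but 1 survives at r1c1, so r1c1=1.
Step 13. [r4c7∈{9}] r4c7 is down to just 9, so r4c7=9.
Step 14. [r7c9∈{6}] r7c9's peers cover all but 6 ⇒ r7c9=6.
Step 15. [r8c1∈{5}] nothing but 5 survives at r8c1. So r8c1=5.
Step 16. [r4c8∈{7}] r4c8 has the single candidate 7. So r4c8=7.
Step 17. [r3c8∈{1}] r3c8's peers cover all but 1, so r3c8=1.
Step 18. [r4c1∈{4}] r4c1 is down to just 4, so r4c1=4.
Step 19. [r2c3∈{2}] r2c3 has the single candidate 2 ⇒ r2c3=2.
Step 20. [r6c7∈{5}] r6c7 is down to just 5 ⇒ r6c7=5.
Step 21. [r7c3∈{7}] only 7 remains possible at r7c3. So r7c3=7.
Step 22. [r8c2∈{9}] r8c2 has the single candidate 9, so r8c2=9.
Step 23. [r9c4∈{2}] r9c4's peers cover all but 2, so r9c4=2.
Step 24. [r5c4∈{4}] r5c4's peers cover all but 4. So r5c4=4.
Step 25. [r2c5∈{6}] r2c5's peers cover all but 6 ⇒ r2c5=6.
Step 26. [r6c2∈{8}] r6c2 is down to just 8. So r6c2=8.
Step 27. [r7c1∈{3}] nothing but 3 survives at r7c1 ⇒ r7c1=3.
Step 28. [r5c2∈{1}] r5c2 is down to just 1. So r5c2=1.
Step 29. [r4c5∈{3}] only 3 remains possible at r4c5. So r4c5=3.
Step 30. [r8c8∈{4}] r8c8 is down to just 4, so r8c8=4.
Step 31. [r4c6∈{2}] r4c6 has the single candidate 2, so r4c6=2.
Step 32. [r1c7∈{4}] r1c7's peers cover all but 4, so r1c7=4.
Step 33. [r1c6∈{5}] only 5 remains possible at r1c6, so r1c6=5.
Step 34. [r9c3∈{8}] only 8 remains possible at r9c3. So r9c3=8.

Answer: 1 3 6 7 8 5 4 2 9 / 9 5 2 1 6 4 7 3 8 / 8 7 4 3 2 9 6 1 5 / 4 6 5 8 3 2 9 7 1 / 7 1 9 4 5 6 3 8 2 / 2 8 3 9 1 7 5 6 4 / 3 2 7 5 4 1 8 9 6 / 5 9 1 6 7 8 2 4 3 / 6 4 8 2 9 3 1 5 7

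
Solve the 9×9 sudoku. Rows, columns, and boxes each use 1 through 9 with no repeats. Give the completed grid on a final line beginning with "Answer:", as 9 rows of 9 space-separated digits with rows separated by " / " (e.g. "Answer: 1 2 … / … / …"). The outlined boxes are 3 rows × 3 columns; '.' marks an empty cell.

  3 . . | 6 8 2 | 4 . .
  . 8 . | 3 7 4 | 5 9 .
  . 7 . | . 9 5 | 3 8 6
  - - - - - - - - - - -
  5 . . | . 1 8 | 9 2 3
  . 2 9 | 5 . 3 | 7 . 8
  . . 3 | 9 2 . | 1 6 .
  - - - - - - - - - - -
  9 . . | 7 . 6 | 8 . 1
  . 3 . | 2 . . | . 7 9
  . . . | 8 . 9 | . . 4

Step 1. [r7c3∈{2,4,5}] across row 7, 2 lands solely at r7c3, so r7c3=2.
Step 2. [r5c1∈{1,4,6}] across row 5, 1 lands solely at r5c1. So r5c1=1.
Step 3. [r2c3∈{1,6}] 1 has one home in row 2: r2c3, so r2c3=1.
Step 4. [r6c2∈{4}] r6c2 is down to just 4, so r6c2=4.
Step 5. [r7c2∈{5}] only 5 remains possible at r7c2, so r7c2=5.
Step 6. [r2c1∈{2,6}] across row 2, 6 lands solely at r2c1. So r2c1=6.
Step 7. [r8c3∈{4,6,8}] col 3 places 8 nowhere but r8c3 ⇒ r8c3=8.
Step 8. [r4c3∈{6,7}] across row 4, 7 lands solely at r4c3, so r4c3=7.
Step 9. [r7c5∈{3,4}] r7c5 is the only open cell in row 7 admitting 4 ⇒ r7c5=4.
Step 10. [r9c3∈{6}] only 6 remains possible at r9c3. So r9c3=6.
Step 11. [r9c8∈{3,5}] r9c8 is the only open cell in col 8 admitting 5. So r9c8=5.
Step 12. [r8c1∈{4}] nothing but 4 survives at r8c1 ⇒ r8c1=4.
Step 13. [r3c1∈{2}] only 2 remains possible at r3c1. So r3c1=2.
Step 14. [r8c7∈{6}] only 6 remains possible at r8c7 ⇒ r8c7=6.
Step 15. [r6c9∈{5}] r6c9 is down to just 5 ⇒ r6c9=5.
Step 16. [r8c5∈{5}] r8c5's peers cover all but 5. So r8c5=5.
Step 17. [r1c8∈{1}] only 1 remains possible at r1c8. So r1c8=1.
Step 18. [r6c6∈{7}] r6c6 is down to just 7, so r6c6=7.
Step 19. [r1c9∈{7}] only 7 remains possible at r1c9, so r1c9=7.
Step 20. [r9c1∈{7}] r9c1 has the single candidate 7. So r9c1=7.
Step 21. [r4c4∈{4}] r4c4 has the single candidate 4. So r4c4=4.
Step 22. [r9c5∈{3}] only 3 remains possible at r9c5. So r9c5=3.
Step 23. [r4c2∈{6}] nothing but 6 survives at r4c2 ⇒ r4c2=6.
Step 24. [r2c9∈{2}] r2c9's peers cover all but 2 ⇒ r2c9=2.
Step 25. [r6c1∈{8}] nothing but 8 survives at r6c1. So r6c1=8.
Step 26. [r9c7∈{2}] nothing but 2 survives at r9c7. So r9c7=2.
Step 27. [r3c4∈{1}] r3c4 has the single candidate 1 ⇒ r3c4=1.
Step 28. [r5c8∈{4}] r5c8 has the single candidate 4 ⇒ r5c8=4.
Step 29. [r5c5∈{6}] r5c5 has the single candidate 6, so r5c5=6.
Step 30. [r1c3∈{5}] r1c3 is down to just 5, so r1c3=5.
Step 31. [r3c3∈{4}] r3c3's peers cover all but 4 ⇒ r3c3=4.
Step 32. [r1c2∈{9}] r1c2's peers cover all but 9, so r1c2=9.
Step 33. [r9c2∈{1}] r9c2 has the single candidate 1 ⇒ r9c2=1.
Step 34. [r8c6∈{1}] r8c6 is down to just 1 ⇒ r8c6=1.
Step 35. [r7c8∈{3}] only 3 remains possible at r7c8, so r7c8=3.

Answer: 3 9 5 6 8 2 4 1 7 / 6 8 1 3 7 4 5 9 2 / 2 7 4 1 9 5 3 8 6 / 5 6 7 4 1 8 9 2 3 / 1 2 9 5 6 3 7 4 8 / 8 4 3 9 2 7 1 6 5 / 9 5 2 7 4 6 8 3 1 / 4 3 8 2 5 1 6 7 9 / 7 1 6 8 3 9 2 5 4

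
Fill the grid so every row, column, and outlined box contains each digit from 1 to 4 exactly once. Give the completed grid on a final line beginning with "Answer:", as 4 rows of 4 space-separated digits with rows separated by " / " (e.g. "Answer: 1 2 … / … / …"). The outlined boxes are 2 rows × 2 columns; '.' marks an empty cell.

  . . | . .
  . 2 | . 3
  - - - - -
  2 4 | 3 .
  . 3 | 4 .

Step 1. [r1c2∈{1}] nothing but 1 survives at r1c2, so r1c2=1.
Step 2. [r4c4∈{1,2}] across row 4, 2 lands solely at r4c4 ⇒ r4c4=2.
Step 3. [r1c4∈{4}] r1c4 has the single candidate 4. So r1c4=4.
Step 4. [r4c1∈{1}] nothing but 1 survives at r4c1 ⇒ r4c1=1.
Step 5. [r1c3∈{2}] only 2 remains possible at r1c3, so r1c3=2.
Step 6. [r2c3∈{1}] r2c3's peers cover all but 1. So r2c3=1.
Step 7. [r3c4∈{1}] r3c4's peers cover all but 1, so r3c4=1.
Step 8. [r1c1∈{3}] r1c1 is down to just 3, so r1c1=3.
Step 9. [r2c1∈{4}] only 4 remains possible at r2c1 ⇒ r2c1=4.

Answer: 3 1 2 4 / 4 2 1 3 / 2 4 3 1 / 1 3 4 2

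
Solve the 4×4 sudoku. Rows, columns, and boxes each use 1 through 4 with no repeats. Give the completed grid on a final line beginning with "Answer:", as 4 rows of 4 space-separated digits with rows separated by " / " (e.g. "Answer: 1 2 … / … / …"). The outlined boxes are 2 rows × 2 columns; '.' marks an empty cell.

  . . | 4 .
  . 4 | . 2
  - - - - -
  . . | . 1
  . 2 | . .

Step 1. [r1c4∈{3}] r1c4 has the single candidate 3. So r1c4=3.
Step 2. [r4c1∈{1,3,4}] 1 has one home in row 4: r4c1, so r4c1=1.
Step 3. [r3c2∈{3}] only 3 remains possible at r3c2 ⇒ r3c2=3.
Step 4. [r1c2∈{1}] r1c2 is down to just 1, so r1c2=1.
Step 5. [r4c3∈{3}] r4c3 has the single candidate 3. So r4c3=3.
Step 6. [r2c1∈{3}] r2c1's peers cover all but 3, so r2c1=3.
Step 7. [r3c3∈{2}] r3c3's peers cover all but 2, so r3c3=2.
Step 8. [r3c1∈{4}] only 4 remains possible at r3c1, so r3c1=4.
Step 9. [r2c3∈{1}] r2c3's peers cover all but 1, so r2c3=1.
Step 10. [r4c4∈{4}] nothing but 4 survives at r4c4. So r4c4=4.
Step 11. [r1c1∈{2}] r1c1 is down to just 2. So r1c1=2.

Answer: 2 1 4 3 / 3 4 1 2 / 4 3 2 1 / 1 2 3 4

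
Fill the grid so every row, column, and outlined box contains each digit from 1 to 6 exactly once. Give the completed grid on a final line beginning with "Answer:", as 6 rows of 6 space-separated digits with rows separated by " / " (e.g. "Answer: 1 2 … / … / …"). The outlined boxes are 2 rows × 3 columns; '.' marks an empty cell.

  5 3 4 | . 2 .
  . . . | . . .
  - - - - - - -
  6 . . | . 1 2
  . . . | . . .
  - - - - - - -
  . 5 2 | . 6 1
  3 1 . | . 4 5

Step 1. [r1c6∈{6}] nothing but 6 survives at r1c6. So r1c6=6.
Step 2. [r3c2∈{4}] r3c2 is down to just 4, so r3c2=4.
Step 3. [r5c4∈{3}] nothing but 3 survives at r5c4. So r5c4=3.
Step 4. [r3c4∈{5}] r3c4 has the single candidate 5, so r3c4=5.
Step 5. [r4c5∈{3}] nothing but 3 survives at r4c5, so r4c5=3.
Step 6. [r4c2∈{2}] r4c2 is down to just 2 ⇒ r4c2=2.
Step 7. [r4c1∈{1}] r4c1 has the single candidate 1. So r4c1=1.
Step 8. [r4c6∈{4}] nothing but 4 survives at r4c6, so r4c6=4.
Step 9. [r2c3∈{1,6}] 1 has one home in col 3: r2c3 ⇒ r2c3=1.
Step 10. [r6c3∈{6}] r6c3 has the single candidate 6 ⇒ r6c3=6.
Step 11. [r6c4∈{2}] only 2 remains possible at r6c4, so r6c4=2.
Step 12. [r2c1∈{2}] only 2 remains possible at r2c1. So r2c1=2.
Step 13. [r2c2∈{6}] r2c2 is down to just 6. So r2c2=6.
Step 14. [r2c5∈{5}] only 5 remains possible at r2c5. So r2c5=5.
Step 15. [r1c4∈{1}] r1c4 is down to just 1, so r1c4=1.
Step 16. [r2c6∈{3}] r2c6's peers cover all but 3 ⇒ r2c6=3.
Step 17. [r4c3∈{5}] r4c3's peers cover all but 5. So r4c3=5.
Step 18. [r4c4∈{6}] only 6 remains possible at r4c4. So r4c4=6.
Step 19. [r5c1∈{4}] r5c1 is down to just 4, so r5c1=4.
Step 20. [r2c4∈{4}] nothing but 4 survives at r2c4 ⇒ r2c4=4.
Step 21. [r3c3∈{3}] r3c3's peers cover all but 3 ⇒ r3c3=3.

Answer: 5 3 4 1 2 6 / 2 6 1 4 5 3 / 6 4 3 5 1 2 / 1 2 5 6 3 4 / 4 5 2 3 6 1 / 3 1 6 2 4 5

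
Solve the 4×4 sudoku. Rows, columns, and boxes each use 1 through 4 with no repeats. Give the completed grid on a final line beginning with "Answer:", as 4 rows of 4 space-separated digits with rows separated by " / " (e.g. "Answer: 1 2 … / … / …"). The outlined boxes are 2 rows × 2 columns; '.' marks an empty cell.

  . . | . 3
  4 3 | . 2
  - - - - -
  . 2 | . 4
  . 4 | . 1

Step 1. [r3c1∈{1,3}] 1 has one home in row 3: r3c1, so r3c1=1.
Step 2. [r3c3∈{3}] r3c3 has the single candidate 3. So r3c3=3.
Step 3. [r2c3∈{1}] r2c3 is down to just 1, so r2c3=1.
Step 4. [r4c3∈{2}] r4c3's peers cover all but 2 ⇒ r4c3=2.
Step 5. [r1c3∈{4}] r1c3 has the single candidate 4 ⇒ r1c3=4.
Step 6. [r1c1∈{2}] r1c1 is down to just 2. So r1c1=2.
Step 7. [r1c2∈{1}] r1c2 is down to just 1 ⇒ r1c2=1.
Step 8. [r4c1∈{3}] only 3 remains possible at r4c1 ⇒ r4c1=3.

Answer: 2 1 4 3 / 4 3 1 2 / 1 2 3 4 / 3 4 2 1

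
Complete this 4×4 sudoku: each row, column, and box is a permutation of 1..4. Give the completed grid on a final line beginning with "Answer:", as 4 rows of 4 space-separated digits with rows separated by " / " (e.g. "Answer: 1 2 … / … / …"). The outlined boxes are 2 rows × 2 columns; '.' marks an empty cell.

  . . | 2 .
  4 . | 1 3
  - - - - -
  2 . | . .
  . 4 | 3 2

Step 1. [r1c1∈{1,3}] r1c1 is the only open cell in col 1 admitting 3, so r1c1=3.
Step 2. [r3c4∈{1,4}] col 4 places 1 nowhere but r3c4 ⇒ r3c4=1.
Step 3. [r4c1∈{1}] r4c1's peers cover all but 1, so r4c1=1.
Step 4. [r1c2∈{1}] only 1 remains possible at r1c2 ⇒ r1c2=1.
Step 5. [r3c2∈{3}] r3c2's peers cover all but 3, so r3c2=3.
Step 6. [r3c3∈{4}] nothing but 4 survives at r3c3 ⇒ r3c3=4.
Step 7. [r2c2∈{2}] only 2 remains possible at r2c2 ⇒ r2c2=2.
Step 8. [r1c4∈{4}] nothing but 4 survives at r1c4 ⇒ r1c4=4.

Answer: 3 1 2 4 / 4 2 1 3 / 2 3 4 1 / 1 4 3 2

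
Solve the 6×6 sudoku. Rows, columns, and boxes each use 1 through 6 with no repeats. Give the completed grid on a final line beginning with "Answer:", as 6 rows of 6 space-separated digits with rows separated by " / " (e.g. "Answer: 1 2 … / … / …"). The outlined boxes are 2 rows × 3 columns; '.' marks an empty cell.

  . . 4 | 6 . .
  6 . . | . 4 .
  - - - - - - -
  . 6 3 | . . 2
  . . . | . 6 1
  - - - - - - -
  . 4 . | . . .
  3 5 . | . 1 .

Step 1. [r3c5∈{5}] r3c5 is down to just 5. So r3c5=5.
Step 2. [r2c4∈{1,2,3,5}] across col 4, 1 lands solely at r2c4 ⇒ r2c4=1.
Step 3. [r4c2∈{2}] only 2 remains possible at r4c2. So r4c2=2.
Step 4. [r2c3∈{2,5}] 2 has one home in row 2: r2c3 ⇒ r2c3=2.
Step 5. [r6c4∈{2,4}] row 6 places 2 nowhere but r6c4 ⇒ r6c4=2.
Step 6. [r5c5∈{3}] r5c5's peers cover all but 3. So r5c5=3.
Step 7. [r3c1∈{1,4}] 1 has one home in row 3: r3c1 ⇒ r3c1=1.
Step 8. [r2c6∈{3,5}] r2c6 is the only open cell in row 2 admitting 5, so r2c6=5.
Step 9. [r4c1∈{4,5}] r4c1 is the only open cell in col 1 admitting 4, so r4c1=4.
Step 10. [r5c6∈{6}] r5c6's peers cover all but 6, so r5c6=6.
Step 11. [r1c6∈{3}] only 3 remains possible at r1c6. So r1c6=3.
Step 12. [r6c3∈{6}] nothing but 6 survives at r6c3. So r6c3=6.
Step 13. [r5c4∈{5}] r5c4 has the single candidate 5, so r5c4=5.
Step 14. [r6c6∈{4}] r6c6 has the single candidate 4. So r6c6=4.
Step 15. [r4c3∈{5}] r4c3's peers cover all but 5 ⇒ r4c3=5.
Step 16. [r1c1∈{5}] r1c1 has the single candidate 5. So r1c1=5.
Step 17. [r2c2∈{3}] nothing but 3 survives at r2c2 ⇒ r2c2=3.
Step 18. [r1c2∈{1}] r1c2 has the single candidate 1, so r1c2=1.
Step 19. [r5c1∈{2}] nothing but 2 survives at r5c1. So r5c1=2.
Step 20. [r5c3∈{1}] only 1 remains possible at r5c3. So r5c3=1.
Step 21. [r4c4∈{3}] r4c4 is down to just 3. So r4c4=3.
Step 22. [r1c5∈{2}] r1c5 has the single candidate 2 ⇒ r1c5=2.
Step 23. [r3c4∈{4}] r3c4's peers cover all but 4 ⇒ r3c4=4.

Answer: 5 1 4 6 2 3 / 6 3 2 1 4 5 / 1 6 3 4 5 2 / 4 2 5 3 6 1 / 2 4 1 5 3 6 / 3 5 6 2 1 4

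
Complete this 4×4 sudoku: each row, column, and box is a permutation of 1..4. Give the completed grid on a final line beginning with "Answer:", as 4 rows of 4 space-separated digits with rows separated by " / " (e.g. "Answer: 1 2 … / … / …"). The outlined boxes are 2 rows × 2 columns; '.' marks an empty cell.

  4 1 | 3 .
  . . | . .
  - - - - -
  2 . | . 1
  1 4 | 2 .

Step 1. [r2c4∈{2,4}] across col 4, 4 lands solely at r2c4, so r2c4=4.
Step 2. [r3c2∈{3}] r3c2's peers cover all but 3. So r3c2=3.
Step 3. [r2c3∈{1}] r2c3 has the single candidate 1. So r2c3=1.
Step 4. [r2c2∈{2}] r2c2 is down to just 2 ⇒ r2c2=2.
Step 5. [r3c3∈{4}] only 4 remains possible at r3c3, so r3c3=4.
Step 6. [r2c1∈{3}] r2c1 is down to just 3. So r2c1=3.
Step 7. [r4c4∈{3}] nothing but 3 survives at r4c4, so r4c4=3.
Step 8. [r1c4∈{2}] r1c4's peers cover all but 2. So r1c4=2.

Answer: 4 1 3 2 / 3 2 1 4 / 2 3 4 1 / 1 4 2 3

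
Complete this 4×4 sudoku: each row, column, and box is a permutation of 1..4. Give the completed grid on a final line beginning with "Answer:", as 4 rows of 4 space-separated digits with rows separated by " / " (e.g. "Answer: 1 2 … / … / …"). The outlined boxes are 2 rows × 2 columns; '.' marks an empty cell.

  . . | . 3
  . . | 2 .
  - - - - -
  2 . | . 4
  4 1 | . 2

Step 1. [r3c2∈{3}] r3c2's peers cover all but 3, so r3c2=3.
Step 2. [r1c1∈{1}] only 1 remains possible at r1c1, so r1c1=1.
Step 3. [r1c3∈{4}] r1c3 is down to just 4, so r1c3=4.
Step 4. [r2c4∈{1}] nothing but 1 survives at r2c4 ⇒ r2c4=1.
Step 5. [r3c3∈{1}] nothing but 1 survives at r3c3. So r3c3=1.
Step 6. [r2c1∈{3}] only 3 remains possible at r2c1. So r2c1=3.
Step 7. [r4c3∈{3}] r4c3's peers cover all but 3, so r4c3=3.
Step 8. [r1c2∈{2}] only 2 remains possible at r1c2. So r1c2=2.
Step 9. [r2c2∈{4}] r2c2 is down to just 4, so r2c2=4.

Answer: 1 2 4 3 / 3 4 2 1 / 2 3 1 4 / 4 1 3 2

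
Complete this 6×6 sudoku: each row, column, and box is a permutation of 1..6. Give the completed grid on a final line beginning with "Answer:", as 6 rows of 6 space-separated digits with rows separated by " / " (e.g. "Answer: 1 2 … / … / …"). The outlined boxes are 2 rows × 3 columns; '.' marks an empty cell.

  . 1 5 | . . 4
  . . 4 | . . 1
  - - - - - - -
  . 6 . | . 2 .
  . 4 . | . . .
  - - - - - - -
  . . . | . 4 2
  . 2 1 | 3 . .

Step 1. [r4c5∈{1,3,5,6}] 1 has one home in col 5: r4c5, so r4c5=1.
Step 2. [r3c3∈{3}] r3c3 has the single candidate 3, so r3c3=3.
Step 3. [r3c6∈{5}] nothing but 5 survives at r3c6 ⇒ r3c6=5.
Step 4. [r5c2∈{3,5}] in col 2, 5 fits only at r5c2, so r5c2=5.
Step 5. [r4c4∈{6}] nothing but 6 survives at r4c4. So r4c4=6.
Step 6. [r5c1∈{3,6}] row 5 places 3 nowhere but r5c1. So r5c1=3.
Step 7. [r1c5∈{3,6}] in row 1, 3 fits only at r1c5 ⇒ r1c5=3.
Step 8. [r1c1∈{2,6}] across row 1, 6 lands solely at r1c1. So r1c1=6.
Step 9. [r2c5∈{5,6}] r2c5 is the only open cell in row 2 admitting 6. So r2c5=6.
Step 10. [r2c1∈{2}] only 2 remains possible at r2c1. So r2c1=2.
Step 11. [r4c3∈{2}] nothing but 2 survives at r4c3. So r4c3=2.
Step 12. [r4c1∈{5}] only 5 remains possible at r4c1. So r4c1=5.
Step 13. [r6c1∈{4}] only 4 remains possible at r6c1. So r6c1=4.
Step 14. [r5c3∈{6}] r5c3 is down to just 6, so r5c3=6.
Step 15. [r2c4∈{5}] r2c4 is down to just 5 ⇒ r2c4=5.
Step 16. [r2c2∈{3}] nothing but 3 survives at r2c2. So r2c2=3.
Step 17. [r6c5∈{5}] only 5 remains possible at r6c5 ⇒ r6c5=5.
Step 18. [r3c1∈{1}] nothing but 1 survives at r3c1, so r3c1=1.
Step 19. [r1c4∈{2}] r1c4's peers cover all but 2. So r1c4=2.
Step 20. [r5c4∈{1}] r5c4's peers cover all but 1 ⇒ r5c4=1.
Step 21. [r4c6∈{3}] r4c6 is down to just 3 ⇒ r4c6=3.
Step 22. [r3c4∈{4}] r3c4 has the single candidate 4. So r3c4=4.
Step 23. [r6c6∈{6}] r6c6's peers cover all but 6. So r6c6=6.

Answer: 6 1 5 2 3 4 / 2 3 4 5 6 1 / 1 6 3 4 2 5 / 5 4 2 6 1 3 / 3 5 6 1 4 2 / 4 2 1 3 5 6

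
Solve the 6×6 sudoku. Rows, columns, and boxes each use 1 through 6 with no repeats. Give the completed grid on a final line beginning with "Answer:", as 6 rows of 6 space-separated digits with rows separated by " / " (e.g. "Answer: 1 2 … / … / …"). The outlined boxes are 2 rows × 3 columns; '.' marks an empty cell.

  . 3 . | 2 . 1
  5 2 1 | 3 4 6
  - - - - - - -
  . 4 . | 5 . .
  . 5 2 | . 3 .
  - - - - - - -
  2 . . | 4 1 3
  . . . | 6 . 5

Step 1. [r3c1∈{1,3,6}] row 3 places 1 nowhere but r3c1, so r3c1=1.
Step 2. [r6c1∈{3,4}] across col 1, 3 lands solely at r6c1, so r6c1=3.
Step 3. [r3c5∈{2,6}] across col 5, 6 lands solely at r3c5, so r3c5=6.
Step 4. [r1c1∈{4,6}] col 1 places 4 nowhere but r1c1, so r1c1=4.
Step 5. [r5c3∈{5,6}] across row 5, 5 lands solely at r5c3. So r5c3=5.
Step 6. [r4c6∈{4}] nothing but 4 survives at r4c6. So r4c6=4.
Step 7. [r3c6∈{2}] nothing but 2 survives at r3c6 ⇒ r3c6=2.
Step 8. [r5c2∈{6}] r5c2 is down to just 6 ⇒ r5c2=6.
Step 9. [r4c4∈{1}] r4c4's peers cover all but 1 ⇒ r4c4=1.
Step 10. [r1c3∈{6}] only 6 remains possible at r1c3 ⇒ r1c3=6.
Step 11. [r1c5∈{5}] r1c5 has the single candidate 5, so r1c5=5.
Step 12. [r3c3∈{3}] r3c3 has the single candidate 3 ⇒ r3c3=3.
Step 13. [r4c1∈{6}] r4c1 has the single candidate 6 ⇒ r4c1=6.
Step 14. [r6c5∈{2}] only 2 remains possible at r6c5 ⇒ r6c5=2.
Step 15. [r6c2∈{1}] nothing but 1 survives at r6c2, so r6c2=1.
Step 16. [r6c3∈{4}] only 4 remains possible at r6c3 ⇒ r6c3=4.

Answer: 4 3 6 2 5 1 / 5 2 1 3 4 6 / 1 4 3 5 6 2 / 6 5 2 1 3 4 / 2 6 5 4 1 3 / 3 1 4 6 2 5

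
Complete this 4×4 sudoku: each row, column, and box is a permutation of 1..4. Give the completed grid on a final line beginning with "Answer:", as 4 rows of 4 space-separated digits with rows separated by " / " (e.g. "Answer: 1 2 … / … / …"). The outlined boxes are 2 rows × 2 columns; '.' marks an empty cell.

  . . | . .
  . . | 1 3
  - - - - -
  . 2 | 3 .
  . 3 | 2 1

Step 1. [r1c1∈{1,2,3,4}] 3 has one home in row 1: r1c1. So r1c1=3.
Step 2. [r1c3∈{4}] nothing but 4 survives at r1c3, so r1c3=4.
Step 3. [r4c1∈{4}] only 4 remains possible at r4c1, so r4c1=4.
Step 4. [r3c1∈{1}] r3c1 is down to just 1, so r3c1=1.
Step 5. [r1c2∈{1}] only 1 remains possible at r1c2 ⇒ r1c2=1.
Step 6. [r3c4∈{4}] nothing but 4 survives at r3c4, so r3c4=4.
Step 7. [r2c1∈{2}] only 2 remains possible at r2c1, so r2c1=2.
Step 8. [r2c2∈{4}] r2c2's peers cover all but 4. So r2c2=4.
Step 9. [r1c4∈{2}] r1c4's peers cover all but 2, so r1c4=2.

Answer: 3 1 4 2 / 2 4 1 3 / 1 2 3 4 / 4 3 2 1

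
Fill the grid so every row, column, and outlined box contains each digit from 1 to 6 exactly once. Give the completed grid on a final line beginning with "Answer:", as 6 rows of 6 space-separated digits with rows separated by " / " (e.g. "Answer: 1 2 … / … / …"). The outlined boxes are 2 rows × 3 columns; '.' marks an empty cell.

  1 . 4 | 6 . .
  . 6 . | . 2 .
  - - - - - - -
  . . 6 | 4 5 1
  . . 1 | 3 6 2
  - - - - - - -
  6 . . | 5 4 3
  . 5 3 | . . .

Step 1. [r1c2∈{2,3}] row 1 places 2 nowhere but r1c2, so r1c2=2.
Step 2. [r6c4∈{1,2}] across col 4, 2 lands solely at r6c4, so r6c4=2.
Step 3. [r2c3∈{5}] r2c3's peers cover all but 5 ⇒ r2c3=5.
Step 4. [r6c1∈{4}] r6c1 has the single candidate 4. So r6c1=4.
Step 5. [r3c1∈{2,3}] 2 has one home in row 3: r3c1 ⇒ r3c1=2.
Step 6. [r2c1∈{3}] r2c1 has the single candidate 3, so r2c1=3.
Step 7. [r1c6∈{5}] r1c6 is down to just 5 ⇒ r1c6=5.
Step 8. [r6c6∈{6}] r6c6 is down to just 6. So r6c6=6.
Step 9. [r4c1∈{5}] r4c1's peers cover all but 5. So r4c1=5.
Step 10. [r5c2∈{1}] r5c2 has the single candidate 1. So r5c2=1.
Step 11. [r1c5∈{3}] nothing but 3 survives at r1c5, so r1c5=3.
Step 12. [r5c3∈{2}] r5c3's peers cover all but 2 ⇒ r5c3=2.
Step 13. [r3c2∈{3}] r3c2 is down to just 3. So r3c2=3.
Step 14. [r2c6∈{4}] r2c6 has the single candidate 4, so r2c6=4.
Step 15. [r4c2∈{4}] only 4 remains possible at r4c2. So r4c2=4.
Step 16. [r2c4∈{1}] r2c4's peers cover all but 1. So r2c4=1.
Step 17. [r6c5∈{1}] r6c5 is down to just 1, so r6c5=1.

Answer: 1 2 4 6 3 5 / 3 6 5 1 2 4 / 2 3 6 4 5 1 / 5 4 1 3 6 2 / 6 1 2 5 4 3 / 4 5 3 2 1 6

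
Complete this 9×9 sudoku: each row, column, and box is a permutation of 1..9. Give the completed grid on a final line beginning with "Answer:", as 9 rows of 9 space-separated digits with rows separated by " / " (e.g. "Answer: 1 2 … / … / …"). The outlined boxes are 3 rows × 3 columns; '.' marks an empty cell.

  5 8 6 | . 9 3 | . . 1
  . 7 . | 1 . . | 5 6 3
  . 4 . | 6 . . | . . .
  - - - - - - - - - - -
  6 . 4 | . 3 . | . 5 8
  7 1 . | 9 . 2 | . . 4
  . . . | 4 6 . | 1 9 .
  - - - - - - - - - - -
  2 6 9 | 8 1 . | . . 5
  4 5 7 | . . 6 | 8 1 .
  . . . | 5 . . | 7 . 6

Step 1. [r3c5∈{2,5,7,8}] r3c5 is the only open cell in col 5 admitting 7. So r3c5=7.
Step 2. [r9c2∈{3}] only 3 remains possible at r9c2 ⇒ r9c2=3.
Step 3. [r1c4∈{2}] r1c4 has the single candidate 2. So r1c4=2.
Step 4. [r5c8∈{3}] r5c8 has the single candidate 3. So r5c8=3.
Step 5. [r7c8∈{4}] r7c8 has the single candidate 4 ⇒ r7c8=4.
Step 6. [r9c8∈{2}] nothing but 2 survives at r9c8 ⇒ r9c8=2.
Step 7. [r4c7∈{2}] r4c7 is down to just 2 ⇒ r4c7=2.
Step 8. [r5c5∈{5,8}] r5c5 is the only open cell in col 5 admitting 5, so r5c5=5.
Step 9. [r6c6∈{7,8}] 8 has one home in box 5: r6c6 ⇒ r6c6=8.
Step 10. [r3c7∈{9}] r3c7's peers cover all but 9, so r3c7=9.
Step 11. [r9c5∈{4}] r9c5 has the single candidate 4, so r9c5=4.
Step 12. [r9c1∈{1,8}] in col 1, 8 fits only at r9c1, so r9c1=8.
Step 13. [r2c3∈{2}] only 2 remains possible at r2c3 ⇒ r2c3=2.
Step 14. [r6c1∈{3}] nothing but 3 survives at r6c1, so r6c1=3.
Step 15. [r7c6∈{7}] r7c6 has the single candidate 7, so r7c6=7.
Step 16. [r9c3∈{1}] only 1 remains possible at r9c3 ⇒ r9c3=1.
Step 17. [r3c1∈{1}] nothing but 1 survives at r3c1. So r3c1=1.
Step 18. [r4c2∈{9}] r4c2's peers cover all but 9 ⇒ r4c2=9.
Step 19. [r7c7∈{3}] nothing but 3 survives at r7c7. So r7c7=3.
Step 20. [r8c9∈{9}] r8c9 has the single candidate 9, so r8c9=9.
Step 21. [r6c9∈{7}] nothing but 7 survives at r6c9 ⇒ r6c9=7.
Step 22. [r2c5∈{8}] nothing but 8 survives at r2c5 ⇒ r2c5=8.
Step 23. [r3c3∈{3}] r3c3 has the single candidate 3 ⇒ r3c3=3.
Step 24. [r4c6∈{1}] nothing but 1 survives at r4c6. So r4c6=1.
Step 25. [r3c6∈{5}] nothing but 5 survives at r3c6. So r3c6=5.
Step 26. [r9c6∈{9}] nothing but 9 survives at r9c6. So r9c6=9.
Step 27. [r1c7∈{4}] nothing but 4 survives at r1c7. So r1c7=4.
Step 28. [r5c3∈{8}] r5c3 has the single candidate 8. So r5c3=8.
Step 29. [r4c4∈{7}] r4c4 has the single candidate 7 ⇒ r4c4=7.
Step 30. [r1c8∈{7}] r1c8 is down to just 7 ⇒ r1c8=7.
Step 31. [r8c4∈{3}] r8c4 has the single candidate 3 ⇒ r8c4=3.
Step 32. [r3c8∈{8}] r3c8 is down to just 8, so r3c8=8.
Step 33. [r5c7∈{6}] only 6 remains possible at r5c7. So r5c7=6.
Step 34. [r3c9∈{2}] r3c9 has the single candidate 2 ⇒ r3c9=2.
Step 35. [r6c2∈{2}] r6c2 has the single candidate 2, so r6c2=2.
Step 36. [r2c1∈{9}] only 9 remains possible at r2c1, so r2c1=9.
Step 37. [r8c5∈{2}] r8c5 is down to just 2, so r8c5=2.
Step 38. [r6c3∈{5}] r6c3 has the single candidate 5. So r6c3=5.
Step 39. [r2c6∈{4}] nothing but 4 survives at r2c6. So r2c6=4.

Answer: 5 8 6 2 9 3 4 7 1 / 9 7 2 1 8 4 5 6 3 / 1 4 3 6 7 5 9 8 2 / 6 9 4 7 3 1 2 5 8 / 7 1 8 9 5 2 6 3 4 / 3 2 5 4 6 8 1 9 7 / 2 6 9 8 1 7 3 4 5 / 4 5 7 3 2 6 8 1 9 / 8 3 1 5 4 9 7 2 6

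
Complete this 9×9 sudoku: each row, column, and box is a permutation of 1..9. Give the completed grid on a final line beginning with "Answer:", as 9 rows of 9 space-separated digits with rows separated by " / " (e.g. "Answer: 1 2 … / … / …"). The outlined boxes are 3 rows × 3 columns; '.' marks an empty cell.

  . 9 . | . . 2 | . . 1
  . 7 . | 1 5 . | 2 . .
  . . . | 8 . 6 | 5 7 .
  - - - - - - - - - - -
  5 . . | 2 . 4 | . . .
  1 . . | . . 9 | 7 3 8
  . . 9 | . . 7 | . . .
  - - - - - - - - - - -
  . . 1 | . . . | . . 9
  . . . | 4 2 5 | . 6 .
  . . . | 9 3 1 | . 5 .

Step 1. [r4c9∈{6}] r4c9 has the single candidate 6. So r4c9=6.
Step 2. [r5c5∈{6}] nothing but 6 survives at r5c5, so r5c5=6.
Step 3. [r7c6∈{8}] only 8 remains possible at r7c6, so r7c6=8.
Step 4. [r1c7∈{3,4,6,8}] 6 has one home in col 7: r1c7. So r1c7=6.
Step 5. [r6c4∈{3,5}] across box 5, 3 lands solely at r6c4 ⇒ r6c4=3.
Step 6. [r7c2∈{2,3,4,5,6}] r7c2 is the only open cell in row 7 admitting 5 ⇒ r7c2=5.
Step 7. [r8c7∈{1,3,8}] 1 has one home in row 8: r8c7. So r8c7=1.
Step 8. [r6c7∈{4}] r6c7 has the single candidate 4, so r6c7=4.
Step 9. [r4c3∈{3,7,8}] 7 has one home in row 4: r4c3. So r4c3=7.
Step 10. [r4c2∈{3,8}] in row 4, 3 fits only at r4c2. So r4c2=3.
Step 11. [r8c2∈{8}] r8c2's peers cover all but 8 ⇒ r8c2=8.
Step 12. [r8c3∈{3}] r8c3 has the single candidate 3 ⇒ r8c3=3.
Step 13. [r6c1∈{2,6,8}] in box 4, 8 fits only at r6c1, so r6c1=8.
Step 14. [r1c1∈{3,4}] r1c1 is the only open cell in row 1 admitting 3 ⇒ r1c1=3.
Step 15. [r7c5∈{7}] r7c5's peers cover all but 7, so r7c5=7.
Step 16. [r1c5∈{4}] r1c5 is down to just 4. So r1c5=4.
Step 17. [r2c8∈{4,8,9}] 9 has one home in row 2: r2c8, so r2c8=9.
Step 18. [r2c3∈{4,6,8}] in row 2, 8 fits only at r2c3 ⇒ r2c3=8.
Step 19. [r9c3∈{2,4,6}] across col 3, 6 lands solely at r9c3, so r9c3=6.
Step 20. [r7c8∈{2,4}] across col 8, 4 lands solely at r7c8. So r7c8=4.
Step 21. [r9c9∈{2,7}] r9c9 is the only open cell in box 9 admitting 2, so r9c9=2.
Step 22. [r9c2∈{4}] r9c2's peers cover all but 4 ⇒ r9c2=4.
Step 23. [r5c2∈{2}] r5c2 is down to just 2 ⇒ r5c2=2.
Step 24. [r3c3∈{2,4}] r3c3 is the only open cell in col 3 admitting 2, so r3c3=2.
Step 25. [r4c8∈{1}] only 1 remains possible at r4c8 ⇒ r4c8=1.
Step 26. [r3c1∈{4}] nothing but 4 survives at r3c1 ⇒ r3c1=4.
Step 27. [r3c9∈{3}] r3c9 is down to just 3 ⇒ r3c9=3.
Step 28. [r9c1∈{7}] r9c1 has the single candidate 7. So r9c1=7.
Step 29. [r2c6∈{3}] r2c6's peers cover all but 3 ⇒ r2c6=3.
Step 30. [r4c5∈{8}] r4c5 has the single candidate 8 ⇒ r4c5=8.
Step 31. [r7c1∈{2}] r7c1 is down to just 2. So r7c1=2.
Step 32. [r8c1∈{9}] nothing but 9 survives at r8c1 ⇒ r8c1=9.
Step 33. [r6c5∈{1}] r6c5's peers cover all but 1. So r6c5=1.
Step 34. [r9c7∈{8}] only 8 remains possible at r9c7, so r9c7=8.
Step 35. [r8c9∈{7}] nothing but 7 survives at r8c9 ⇒ r8c9=7.
Step 36. [r2c1∈{6}] r2c1 has the single candidate 6. So r2c1=6.
Step 37. [r5c3∈{4}] only 4 remains possible at r5c3, so r5c3=4.
Step 38. [r7c4∈{6}] r7c4 has the single candidate 6, so r7c4=6.
Step 39. [r1c3∈{5}] r1c3's peers cover all but 5 ⇒ r1c3=5.
Step 40. [r6c8∈{2}] r6c8's peers cover all but 2, so r6c8=2.
Step 41. [r3c2∈{1}] r3c2's peers cover all but 1, so r3c2=1.
Step 42. [r2c9∈{4}] nothing but 4 survives at r2c9. So r2c9=4.
Step 43. [r6c2∈{6}] r6c2 is down to just 6, so r6c2=6.
Step 44. [r1c4∈{7}] r1c4 has the single candidate 7. So r1c4=7.
Step 45. [r4c7∈{9}] r4c7 is down to just 9. So r4c7=9.
Step 46. [r7c7∈{3}] r7c7's peers cover all but 3, so r7c7=3.
Step 47. [r5c4∈{5}] r5c4 is down to just 5. So r5c4=5.
Step 48. [r6c9∈{5}] r6c9's peers cover all but 5 ⇒ r6c9=5.
Step 49. [r1c8∈{8}] only 8 remains possible at r1c8, so r1c8=8.
Step 50. [r3c5∈{9}] r3c5 has the single candidate 9. So r3c5=9.

Answer: 3 9 5 7 4 2 6 8 1 / 6 7 8 1 5 3 2 9 4 / 4 1 2 8 9 6 5 7 3 / 5 3 7 2 8 4 9 1 6 / 1 2 4 5 6 9 7 3 8 / 8 6 9 3 1 7 4 2 5 / 2 5 1 6 7 8 3 4 9 / 9 8 3 4 2 5 1 6 7 / 7 4 6 9 3 1 8 5 2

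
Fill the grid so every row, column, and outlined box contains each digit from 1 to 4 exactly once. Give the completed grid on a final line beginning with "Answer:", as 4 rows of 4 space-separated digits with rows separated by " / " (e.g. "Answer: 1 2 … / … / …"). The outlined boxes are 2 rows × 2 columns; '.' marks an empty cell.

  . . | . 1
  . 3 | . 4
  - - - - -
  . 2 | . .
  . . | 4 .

Step 1. [r3c4∈{3}] r3c4 is down to just 3. So r3c4=3.
Step 2. [r2c1∈{1,2}] across row 2, 1 lands solely at r2c1. So r2c1=1.
Step 3. [r1c1∈{2,4}] in col 1, 2 fits only at r1c1, so r1c1=2.
Step 4. [r2c3∈{2}] only 2 remains possible at r2c3, so r2c3=2.
Step 5. [r3c3∈{1}] only 1 remains possible at r3c3, so r3c3=1.
Step 6. [r4c4∈{2}] r4c4's peers cover all but 2. So r4c4=2.
Step 7. [r1c3∈{3}] nothing but 3 survives at r1c3. So r1c3=3.
Step 8. [r1c2∈{4}] nothing but 4 survives at r1c2, so r1c2=4.
Step 9. [r4c2∈{1}] r4c2 is down to just 1, so r4c2=1.
Step 10. [r4c1∈{3}] r4c1 is down to just 3, so r4c1=3.
Step 11. [r3c1∈{4}] r3c1 is down to just 4. So r3c1=4.

Answer: 2 4 3 1 / 1 3 2 4 / 4 2 1 3 / 3 1 4 2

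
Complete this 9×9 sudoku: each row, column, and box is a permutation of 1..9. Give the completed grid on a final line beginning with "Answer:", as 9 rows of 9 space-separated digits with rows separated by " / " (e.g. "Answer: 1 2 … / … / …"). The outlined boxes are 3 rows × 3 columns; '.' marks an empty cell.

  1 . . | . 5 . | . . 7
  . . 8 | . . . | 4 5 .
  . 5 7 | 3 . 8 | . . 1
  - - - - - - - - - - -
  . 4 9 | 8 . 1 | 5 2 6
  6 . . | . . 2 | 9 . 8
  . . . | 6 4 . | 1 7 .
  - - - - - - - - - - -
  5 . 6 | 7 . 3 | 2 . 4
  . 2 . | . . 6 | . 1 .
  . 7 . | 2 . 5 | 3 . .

Step 1. [r9c9∈{9}] r9c9's peers cover all but 9 ⇒ r9c9=9.
Step 2. [r6c9∈{3}] nothing but 3 survives at r6c9. So r6c9=3.
Step 3. [r1c3∈{2,3,4}] in row 1, 2 fits only at r1c3. So r1c3=2.
Step 4. [r7c8∈{8}] r7c8's peers cover all but 8. So r7c8=8.
Step 5. [r3c7∈{6}] r3c7 has the single candidate 6, so r3c7=6.
Step 6. [r2c5∈{1,2,6,7,9}] 6 has one home in col 5: r2c5. So r2c5=6.
Step 7. [r8c4∈{4,9}] r8c4 is the only open cell in box 8 admitting 4 ⇒ r8c4=4.
Step 8. [r1c4∈{9}] r1c4 has the single candidate 9. So r1c4=9.
Step 9. [r8c3∈{3}] only 3 remains possible at r8c3, so r8c3=3.
Step 10. [r9c3∈{1,4}] r9c3 is the only open cell in col 3 admitting 4 ⇒ r9c3=4.
Step 11. [r9c1∈{8}] only 8 remains possible at r9c1. So r9c1=8.
Step 12. [r8c1∈{9}] r8c1 has the single candidate 9. So r8c1=9.
Step 13. [r2c1∈{3}] r2c1 has the single candidate 3, so r2c1=3.
Step 14. [r7c2∈{1}] r7c2 is down to just 1 ⇒ r7c2=1.
Step 15. [r4c5∈{3,7}] across row 4, 3 lands solely at r4c5. So r4c5=3.
Step 16. [r5c4∈{5}] r5c4 has the single candidate 5. So r5c4=5.
Step 17. [r3c1∈{4}] r3c1's peers cover all but 4. So r3c1=4.
Step 18. [r1c6∈{4}] nothing but 4 survives at r1c6. So r1c6=4.
Step 19. [r9c5∈{1}] only 1 remains possible at r9c5 ⇒ r9c5=1.
Step 20. [r5c5∈{7}] r5c5's peers cover all but 7. So r5c5=7.
Step 21. [r8c9∈{5}] r8c9 is down to just 5, so r8c9=5.
Step 22. [r2c6∈{7}] r2c6's peers cover all but 7 ⇒ r2c6=7.
Step 23. [r5c3∈{1}] nothing but 1 survives at r5c3, so r5c3=1.
Step 24. [r3c8∈{9}] r3c8's peers cover all but 9 ⇒ r3c8=9.
Step 25. [r6c3∈{5}] only 5 remains possible at r6c3 ⇒ r6c3=5.
Step 26. [r5c8∈{4}] only 4 remains possible at r5c8. So r5c8=4.
Step 27. [r8c7∈{7}] r8c7 is down to just 7, so r8c7=7.
Step 28. [r6c1∈{2}] only 2 remains possible at r6c1. So r6c1=2.
Step 29. [r2c4∈{1}] r2c4 has the single candidate 1 ⇒ r2c4=1.
Step 30. [r3c5∈{2}] r3c5 is down to just 2. So r3c5=2.
Step 31. [r4c1∈{7}] r4c1's peers cover all but 7, so r4c1=7.
Step 32. [r6c6∈{9}] r6c6's peers cover all but 9 ⇒ r6c6=9.
Step 33. [r1c8∈{3}] nothing but 3 survives at r1c8. So r1c8=3.
Step 34. [r8c5∈{8}] r8c5's peers cover all but 8 ⇒ r8c5=8.
Step 35. [r1c2∈{6}] r1c2 has the single candidate 6. So r1c2=6.
Step 36. [r6c2∈{8}] r6c2 has the single candidate 8. So r6c2=8.
Step 37. [r5c2∈{3}] r5c2 is down to just 3, so r5c2=3.
Step 38. [r7c5∈{9}] r7c5's peers cover all but 9, so r7c5=9.
Step 39. [r2c2∈{9}] r2c2 is down to just 9. So r2c2=9.
Step 40. [r9c8∈{6}] r9c8's peers cover all but 6 ⇒ r9c8=6.
Step 41. [r2c9∈{2}] r2c9 has the single candidate 2, so r2c9=2.
Step 42. [r1c7∈{8}] nothing but 8 survives at r1c7 ⇒ r1c7=8.

Answer: 1 6 2 9 5 4 8 3 7 / 3 9 8 1 6 7 4 5 2 / 4 5 7 3 2 8 6 9 1 / 7 4 9 8 3 1 5 2 6 / 6 3 1 5 7 2 9 4 8 / 2 8 5 6 4 9 1 7 3 / 5 1 6 7 9 3 2 8 4 / 9 2 3 4 8 6 7 1 5 / 8 7 4 2 1 5 3 6 9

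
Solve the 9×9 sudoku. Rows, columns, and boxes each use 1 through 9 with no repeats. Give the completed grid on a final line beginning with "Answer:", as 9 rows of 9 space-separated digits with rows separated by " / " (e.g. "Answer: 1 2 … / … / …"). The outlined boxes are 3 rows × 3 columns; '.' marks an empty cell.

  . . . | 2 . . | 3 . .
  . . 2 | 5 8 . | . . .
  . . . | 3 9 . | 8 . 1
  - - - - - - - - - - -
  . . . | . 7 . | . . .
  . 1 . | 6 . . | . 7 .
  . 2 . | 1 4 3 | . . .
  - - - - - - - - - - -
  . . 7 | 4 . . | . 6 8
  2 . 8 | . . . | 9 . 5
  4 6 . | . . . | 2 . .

Step 1. [r8c2∈{3}] only 3 remains possible at r8c2. So r8c2=3.
Step 2. [r6c1∈{5,6,7,8,9}] r6c1 is the only open cell in row 6 admitting 7 ⇒ r6c1=7.
Step 3. [r7c7∈{1}] nothing but 1 survives at r7c7. So r7c7=1.
Step 4. [r2c7∈{4,6,7}] 7 has one home in col 7: r2c7. So r2c7=7.
Step 5. [r4c8∈{1,2,3,4,5,8,9}] in row 4, 1 fits only at r4c8. So r4c8=1.
Step 6. [r2c1∈{1,3,6,9}] 3 has one home in row 2: r2c1, so r2c1=3.
Step 7. [r1c1∈{1,5,6,8,9}] in col 1, 1 fits only at r1c1. So r1c1=1.
Step 8. [r1c5∈{6}] r1c5's peers cover all but 6 ⇒ r1c5=6.
Step 9. [r1c2∈{4,5,7,8,9}] r1c2 is the only open cell in row 1 admitting 8, so r1c2=8.
Step 10. [r2c9∈{4,6,9}] in row 2, 6 fits only at r2c9. So r2c9=6.
Step 11. [r6c9∈{9}] r6c9's peers cover all but 9 ⇒ r6c9=9.
Step 12. [r1c9∈{4}] nothing but 4 survives at r1c9 ⇒ r1c9=4.
Step 13. [r9c3∈{1,5,9}] in col 3, 1 fits only at r9c3, so r9c3=1.
Step 14. [r9c9∈{3,7}] col 9 places 7 nowhere but r9c9 ⇒ r9c9=7.
Step 15. [r7c5∈{2,3,5}] r7c5 is the only open cell in row 7 admitting 3, so r7c5=3.
Step 16. [r7c6∈{2,5,9}] r7c6 is the only open cell in row 7 admitting 2. So r7c6=2.
Step 17. [r3c2∈{4,5,7}] r3c2 is the only open cell in col 2 admitting 7. So r3c2=7.
Step 18. [r5c5∈{2,5}] in col 5, 2 fits only at r5c5 ⇒ r5c5=2.
Step 19. [r5c9∈{3}] r5c9 has the single candidate 3. So r5c9=3.
Step 20. [r4c3∈{3,4,5,6,9}] r4c3 is the only open cell in row 4 admitting 3. So r4c3=3.
Step 21. [r3c6∈{4}] only 4 remains possible at r3c6, so r3c6=4.
Step 22. [r5c3∈{4,5,9}] in col 3, 4 fits only at r5c3 ⇒ r5c3=4.
Step 23. [r5c7∈{5}] r5c7's peers cover all but 5 ⇒ r5c7=5.
Step 24. [r4c6∈{5,8,9}] r4c6 is the only open cell in box 5 admitting 5. So r4c6=5.
Step 25. [r4c2∈{9}] r4c2 is down to just 9. So r4c2=9.
Step 26. [r6c3∈{5,6}] in row 6, 5 fits only at r6c3, so r6c3=5.
Step 27. [r3c1∈{5,6}] in box 1, 5 fits only at r3c1. So r3c1=5.
Step 28. [r4c4∈{8}] r4c4's peers cover all but 8. So r4c4=8.
Step 29. [r8c6∈{1,6,7}] 6 has one home in row 8: r8c6. So r8c6=6.
Step 30. [r4c1∈{6}] r4c1 is down to just 6, so r4c1=6.
Step 31. [r1c8∈{5,9}] row 1 places 5 nowhere but r1c8. So r1c8=5.
Step 32. [r5c6∈{9}] r5c6 has the single candidate 9. So r5c6=9.
Step 33. [r8c4∈{7}] r8c4's peers cover all but 7, so r8c4=7.
Step 34. [r4c7∈{4}] nothing but 4 survives at r4c7, so r4c7=4.
Step 35. [r9c4∈{9}] r9c4's peers cover all but 9 ⇒ r9c4=9.
Step 36. [r2c8∈{9}] nothing but 9 survives at r2c8 ⇒ r2c8=9.
Step 37. [r6c8∈{8}] r6c8's peers cover all but 8. So r6c8=8.
Step 38. [r5c1∈{8}] r5c1 is down to just 8. So r5c1=8.
Step 39. [r4c9∈{2}] r4c9's peers cover all but 2. So r4c9=2.
Step 40. [r3c3∈{6}] only 6 remains possible at r3c3, so r3c3=6.
Step 41. [r7c2∈{5}] r7c2 is down to just 5, so r7c2=5.
Step 42. [r2c2∈{4}] r2c2 is down to just 4, so r2c2=4.
Step 43. [r7c1∈{9}] only 9 remains possible at r7c1, so r7c1=9.
Step 44. [r9c8∈{3}] r9c8's peers cover all but 3. So r9c8=3.
Step 45. [r1c3∈{9}] r1c3 is down to just 9, so r1c3=9.
Step 46. [r6c7∈{6}] r6c7's peers cover all but 6, so r6c7=6.
Step 47. [r2c6∈{1}] r2c6's peers cover all but 1. So r2c6=1.
Step 48. [r8c5∈{1}] r8c5 has the single candidate 1, so r8c5=1.
Step 49. [r3c8∈{2}] r3c8's peers cover all but 2, so r3c8=2.
Step 50. [r8c8∈{4}] nothing but 4 survives at r8c8, so r8c8=4.
Step 51. [r1c6∈{7}] r1c6's peers cover all but 7. So r1c6=7.
Step 52. [r9c5∈{5}] r9c5's peers cover all but 5 ⇒ r9c5=5.
Step 53. [r9c6∈{8}] r9c6's peers cover all but 8. So r9c6=8.

Answer: 1 8 9 2 6 7 3 5 4 / 3 4 2 5 8 1 7 9 6 / 5 7 6 3 9 4 8 2 1 / 6 9 3 8 7 5 4 1 2 / 8 1 4 6 2 9 5 7 3 / 7 2 5 1 4 3 6 8 9 / 9 5 7 4 3 2 1 6 8 / 2 3 8 7 1 6 9 4 5 / 4 6 1 9 5 8 2 3 7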